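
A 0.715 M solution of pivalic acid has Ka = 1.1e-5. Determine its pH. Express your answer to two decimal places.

(CH3)3CCOOH ⇌ (CH3)3CCOO- + H+
Ka = [H+]²/(0.715 − [H+]) = 1.1 × 10^-5
Since Ka ≪ C₀, [H+] ≈ √(Ka·C₀) = 2.80 × 10^-3 M.
Check: 0.39% ionized — well under 5%, approximation valid.
pH = −log[H+] = −log(2.80 × 10^-3) = 2.55

pH = 2.55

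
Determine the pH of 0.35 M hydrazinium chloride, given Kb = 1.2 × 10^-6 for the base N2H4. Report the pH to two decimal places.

N2H5+ is the conjugate acid of the weak base N2H4.
Ka = Kw/Kb = 1.0×10^-14 / 1.2 × 10^-6 = 8.33 × 10^-9
Ka = [H+]²/(0.35 − [H+]) = 8.33 × 10^-9
Assume [H+] ≪ 0.35: [H+] ≈ √(8.33 × 10^-9 × 0.35) = 5.40 × 10^-5 M
pH = −log[H+] = −log(5.40 × 10^-5) = 4.27

pH = 4.27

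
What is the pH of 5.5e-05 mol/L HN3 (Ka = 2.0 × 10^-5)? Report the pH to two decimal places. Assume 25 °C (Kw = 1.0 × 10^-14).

pH = 4.61

HN3 ⇌ N3- + H+
Ka = [H+]²/(5.5e-05 − [H+]) = 2.0 × 10^-5
The 5% rule fails; solving [H+]² + Ka·[H+] − Ka·C₀ = 0 exactly:
[H+] = [−2e-05 + √(2e-05² + 4.4e-09)]/2 = 2.46 × 10^-5 M
pH = −log[H+] = −log(2.46 × 10^-5) = 4.61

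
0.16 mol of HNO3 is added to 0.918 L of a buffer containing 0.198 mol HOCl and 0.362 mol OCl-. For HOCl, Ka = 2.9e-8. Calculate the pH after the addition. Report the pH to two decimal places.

After neutralization: n(HOCl) = 0.358 mol, n(OCl-) = 0.202 mol.
pKa = −log(2.9 × 10^-8) = 7.538
pH = pKa + log([A⁻]/[HA]) = 7.538 + log(0.202/0.358) = 7.538 -0.249

pH = 7.29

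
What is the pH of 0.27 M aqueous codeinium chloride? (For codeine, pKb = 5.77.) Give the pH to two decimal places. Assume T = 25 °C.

pH = 4.40

C18H22NO3+ is the conjugate acid of the weak base C18H21NO3.
Kb = 10^(−5.77) = 1.70 × 10^-6
Ka = Kw/Kb = 1.0×10^-14 / 1.70 × 10^-6 = 5.88 × 10^-9
Ka = [H+]²/(0.27 − [H+]) = 5.88 × 10^-9
Assume [H+] ≪ 0.27: [H+] ≈ √(5.88 × 10^-9 × 0.27) = 3.98 × 10^-5 M
([H+]/C₀ = 0.015% < 5%, so the approximation holds.)
pH = −log[H+] = −log(3.98 × 10^-5) = 4.40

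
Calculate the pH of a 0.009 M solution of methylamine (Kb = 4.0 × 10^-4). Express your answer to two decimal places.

pH = 11.23

CH3NH2 + H2O ⇌ CH3NH3+ + OH-
From the ICE table, Kb = x²/(0.009 − x) = 4.0 × 10^-4.
x is not negligible relative to C₀; solve x² + 0.0004·x − 3.6e-06 = 0.
x = [−0.0004 + √(0.0004² + 1.44e-05)]/2 = 1.71 × 10^-3 M
pOH = 2.77, so pH = 14.00 − pOH = 11.23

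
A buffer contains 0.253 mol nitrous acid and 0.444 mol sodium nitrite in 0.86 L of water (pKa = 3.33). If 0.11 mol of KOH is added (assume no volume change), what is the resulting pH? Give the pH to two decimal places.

pH = 3.92

OH- converts HNO2 to NO2-: HNO2 → 0.143 mol, NO2- → 0.554 mol.
pH = pKa + log(n_NO2-/n_HNO2) = 3.33 + log(0.554/0.143) = 3.33 + (+0.588)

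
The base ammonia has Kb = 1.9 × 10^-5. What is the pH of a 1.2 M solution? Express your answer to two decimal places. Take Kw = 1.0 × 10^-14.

NH3 + H2O ⇌ NH4+ + OH-
From the ICE table, Kb = [OH-]²/(1.2 − [OH-]) = 1.9 × 10^-5.
Neglecting [OH-] in the denominator: [OH-] = √(1.9 × 10^-5 × 1.2) = 4.77 × 10^-3 M
Check: 0.4% ionized — well under 5%, approximation valid.
pOH = −log(4.77 × 10^-3) = 2.32; pH = 14.00 − 2.32 = 11.68

pH = 11.68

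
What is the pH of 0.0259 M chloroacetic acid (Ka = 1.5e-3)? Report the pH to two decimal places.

ClCH2COOH ⇌ ClCH2COO- + H+
From the ICE table, Ka = x²/(0.0259 − x) = 1.5 × 10^-3.
The 5% rule fails; solving x² + Ka·x − Ka·C₀ = 0 exactly:
x = (−Ka + √(Ka² + 4·Ka·C₀))/2 = 5.53 × 10^-3 M
pH = −log(5.53 × 10^-3) = 2.26

pH = 2.26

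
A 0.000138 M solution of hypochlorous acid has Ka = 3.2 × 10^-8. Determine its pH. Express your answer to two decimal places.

pH = 5.68

HOCl ⇌ OCl- + H+
Ka = x²/(0.000138 − x) = 3.2 × 10^-8
Assume x ≪ 0.000138: x ≈ √(3.2 × 10^-8 × 0.000138) = 2.10 × 10^-6 M
Check: 1.5% ionized — well under 5%, approximation valid.
pH = −log(2.10 × 10^-6) = 5.68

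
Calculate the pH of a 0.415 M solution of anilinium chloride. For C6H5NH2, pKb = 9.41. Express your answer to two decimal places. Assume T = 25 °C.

C6H5NH3+ is the conjugate acid of the weak base C6H5NH2.
Kb = 10^(−9.41) = 3.89 × 10^-10
Ka = Kw/Kb = 1.0×10^-14 / 3.89 × 10^-10 = 2.57 × 10^-5
Ka = [H+]²/(0.415 − [H+]) = 2.57 × 10^-5
Since Ka ≪ C₀, [H+] ≈ √(Ka·C₀) = 3.27 × 10^-3 M.
Check: 0.79% ionized — well under 5%, approximation valid.
pH = −log[H+] = −log(3.27 × 10^-3) = 2.49

pH = 2.49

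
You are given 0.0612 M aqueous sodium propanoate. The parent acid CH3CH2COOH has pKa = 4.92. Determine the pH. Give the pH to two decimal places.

CH3CH2COO- is the conjugate base of the weak acid CH3CH2COOH.
Ka = 10^(−4.92) = 1.20 × 10^-5
Kb = Kw/Ka = 1.0×10^-14 / 1.20 × 10^-5 = 8.33 × 10^-10
From the ICE table, Kb = x²/(0.0612 − x) = 8.33 × 10^-10.
Neglecting x in the denominator: x = √(8.33 × 10^-10 × 0.0612) = 7.14 × 10^-6 M
pOH = −log(7.14 × 10^-6) = 5.15; pH = 14.00 − 5.15 = 8.85

pH = 8.85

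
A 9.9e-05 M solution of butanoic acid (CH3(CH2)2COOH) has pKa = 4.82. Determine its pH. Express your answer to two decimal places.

pH = 4.50

CH3(CH2)2COOH ⇌ CH3(CH2)2COO- + H+
Ka = 10^(−4.82) = 1.51 × 10^-5
From the ICE table, Ka = [H+]²/(9.9e-05 − [H+]) = 1.51 × 10^-5.
[H+] is not negligible relative to C₀; solve [H+]² + 1.51e-05·[H+] − 1.49e-09 = 0.
[H+] = (−Ka + √(Ka² + 4·Ka·C₀))/2 = 3.18 × 10^-5 M
pH = −log[H+] = −log(3.18 × 10^-5) = 4.50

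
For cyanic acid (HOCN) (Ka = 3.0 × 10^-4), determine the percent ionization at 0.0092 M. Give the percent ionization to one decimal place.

HOCN ⇌ OCN- + H+; let x = [H+] at equilibrium.
Ka = x²/(C₀ − x); solving the quadratic gives x = 1.52 × 10^-3 M.
% ionization = x/C₀ × 100% = 1.52 × 10^-3/0.0092 × 100% = 16.5%

16.5%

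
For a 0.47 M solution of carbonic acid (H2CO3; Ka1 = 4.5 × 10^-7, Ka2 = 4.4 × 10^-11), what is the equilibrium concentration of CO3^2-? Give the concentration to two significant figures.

First ionization gives [H+] ≈ [HCO3-] = 4.60 × 10^-4 M.
Second step: Ka2 = [H+][CO3^2-]/[HCO3-] ≈ [CO3^2-] (since [H+] ≈ [HCO3-]).
So [CO3^2-] ≈ Ka2.

4.4 × 10^-11 M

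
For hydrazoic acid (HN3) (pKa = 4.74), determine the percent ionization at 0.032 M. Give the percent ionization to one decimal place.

2.4%

HN3 ⇌ N3- + H+; let x = [H+] at equilibrium.
Ka = 10^(−4.74) = 1.82 × 10^-5
x ≈ √(Ka·C₀) = √(1.82 × 10^-5 × 0.032) = 7.63 × 10^-4 M
Fraction ionized = 7.63 × 10^-4 / 0.032 = 0.0238 → 2.4%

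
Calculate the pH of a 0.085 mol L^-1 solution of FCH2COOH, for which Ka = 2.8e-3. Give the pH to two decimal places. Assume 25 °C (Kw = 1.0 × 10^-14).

pH = 1.85

FCH2COOH ⇌ FCH2COO- + H+
Ka = x²/(0.085 − x) = 2.8 × 10^-3
x is not negligible relative to C₀; solve x² + 0.0028·x − 0.000238 = 0.
x = [−0.0028 + √(0.0028² + 0.000952)]/2 = 1.41 × 10^-2 M
pH = −log(1.41 × 10^-2) = 1.85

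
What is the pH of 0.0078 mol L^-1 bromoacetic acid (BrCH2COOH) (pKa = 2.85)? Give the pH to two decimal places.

BrCH2COOH ⇌ BrCH2COO- + H+
Ka = 10^(−2.85) = 1.41 × 10^-3
Ka = [H+]²/(0.0078 − [H+]) = 1.41 × 10^-3
Here C₀/Ka ≈ 5.53, so the small-[H+] approximation fails. Use the quadratic:
[H+] = [−0.00141 + √(0.00141² + 4.4e-05)]/2 = 2.69 × 10^-3 M
pH = −log[H+] = −log(2.69 × 10^-3) = 2.57

pH = 2.57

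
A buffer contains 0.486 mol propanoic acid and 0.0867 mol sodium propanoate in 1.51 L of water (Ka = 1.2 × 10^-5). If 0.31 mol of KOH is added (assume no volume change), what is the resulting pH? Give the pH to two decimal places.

After neutralization: n(CH3CH2COOH) = 0.176 mol, n(CH3CH2COO-) = 0.397 mol.
pKa = −log(1.2 × 10^-5) = 4.921
pH = pKa + log([A⁻]/[HA]) = 4.921 + log(0.397/0.176) = 4.921 +0.353

pH = 5.27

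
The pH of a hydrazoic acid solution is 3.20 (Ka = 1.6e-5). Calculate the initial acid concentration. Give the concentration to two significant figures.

[H+] = 10^(-3.20) = 6.31 × 10^-4 M = x
Ka = x²/(C₀ − x) ⇒ C₀ = x + x²/Ka
C₀ = 6.31 × 10^-4 + (6.31 × 10^-4)²/(1.6 × 10^-5) = 2.55 × 10^-2 M

C₀ = 2.6 × 10^-2 M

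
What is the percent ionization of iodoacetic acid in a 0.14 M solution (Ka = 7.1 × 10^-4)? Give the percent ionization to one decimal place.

6.9%

ICH2COOH ⇌ ICH2COO- + H+; let x = [H+] at equilibrium.
Solve x² + 0.00071x − 9.94e-05 = 0 → x = 9.62 × 10^-3 M
Fraction ionized = 9.62 × 10^-3 / 0.14 = 0.0687 → 6.9%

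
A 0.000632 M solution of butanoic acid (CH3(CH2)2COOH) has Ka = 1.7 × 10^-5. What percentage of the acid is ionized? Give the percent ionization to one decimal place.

CH3(CH2)2COOH ⇌ CH3(CH2)2COO- + H+; let x = [H+] at equilibrium.
Solve x² + 1.7e-05x − 1.07e-08 = 0 → x = 9.55 × 10^-5 M
Fraction ionized = 9.55 × 10^-5 / 0.000632 = 0.1511 → 15.1%

15.1%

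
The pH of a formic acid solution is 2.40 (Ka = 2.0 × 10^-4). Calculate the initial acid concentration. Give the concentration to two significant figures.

[H+] = 10^(-2.40) = 3.98 × 10^-3 M = x
Ka = x²/(C₀ − x) ⇒ C₀ = x + x²/Ka
C₀ = 3.98 × 10^-3 + (3.98 × 10^-3)²/(2.0 × 10^-4) = 8.32 × 10^-2 M

C₀ = 8.3 × 10^-2 M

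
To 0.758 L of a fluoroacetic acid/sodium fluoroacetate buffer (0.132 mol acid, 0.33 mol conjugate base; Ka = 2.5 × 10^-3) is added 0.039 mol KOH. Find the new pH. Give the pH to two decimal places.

pH = 3.20

After neutralization: n(FCH2COOH) = 0.093 mol, n(FCH2COO-) = 0.369 mol.
pKa = −log(2.5 × 10^-3) = 2.602
pH = pKa + log([A⁻]/[HA]) = 2.602 + log(0.369/0.093) = 2.602 +0.599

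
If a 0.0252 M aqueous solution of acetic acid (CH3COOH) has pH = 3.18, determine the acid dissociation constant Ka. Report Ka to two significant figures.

[H+] = 10^(-3.18) = 6.61 × 10^-4 M
At equilibrium [HA] = 0.0252 − 6.61 × 10^-4 = 2.45 × 10^-2 M
Ka = [H+][A-]/[HA] = (6.61 × 10^-4)² / 2.45 × 10^-2 = 1.8 × 10^-5

Ka = 1.8 × 10^-5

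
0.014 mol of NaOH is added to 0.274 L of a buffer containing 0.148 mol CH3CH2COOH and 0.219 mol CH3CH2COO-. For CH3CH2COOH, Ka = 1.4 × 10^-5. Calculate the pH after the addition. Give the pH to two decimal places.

pH = 5.09

After neutralization: n(CH3CH2COOH) = 0.134 mol, n(CH3CH2COO-) = 0.233 mol.
pKa = −log(1.4 × 10^-5) = 4.854
Henderson–Hasselbalch with mole ratio 0.233/0.134: pH = 4.854 + (+0.240)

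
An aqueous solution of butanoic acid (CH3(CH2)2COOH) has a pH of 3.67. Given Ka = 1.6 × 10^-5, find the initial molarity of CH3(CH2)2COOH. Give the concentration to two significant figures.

C₀ = 3.1 × 10^-3 M

[H+] = 10^(-3.67) = 2.14 × 10^-4 M = x
Ka = x²/(C₀ − x) ⇒ C₀ = x + x²/Ka
C₀ = 2.14 × 10^-4 + (2.14 × 10^-4)²/(1.6 × 10^-5) = 3.08 × 10^-3 M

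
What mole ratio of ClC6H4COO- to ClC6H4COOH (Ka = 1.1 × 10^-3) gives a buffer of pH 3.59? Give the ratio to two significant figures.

pKa = -log(1.1 × 10^-3) = 2.959
pH = pKa + log(r) ⇒ log(r) = 3.59 − 2.959 = +0.631
r = [ClC6H4COO-]/[ClC6H4COOH] = 10^(+0.631) = 4.28

ratio = 4.3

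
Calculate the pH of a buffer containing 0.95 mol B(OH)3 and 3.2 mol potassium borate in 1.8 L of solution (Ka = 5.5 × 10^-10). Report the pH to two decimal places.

pH = 9.79

pKa = −log(5.5 × 10^-10) = 9.260
Using pH = pKa + log([base]/[acid]) with [base]/[acid] = 3.2/0.95:
pH = 9.260 + (+0.527) = 9.79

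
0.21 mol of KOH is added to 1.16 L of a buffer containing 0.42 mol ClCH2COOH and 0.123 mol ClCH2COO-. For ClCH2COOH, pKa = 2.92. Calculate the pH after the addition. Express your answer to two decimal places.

After neutralization: n(ClCH2COOH) = 0.21 mol, n(ClCH2COO-) = 0.333 mol.
pH = pKa + log([A⁻]/[HA]) = 2.92 + log(0.333/0.21) = 2.92 +0.200

pH = 3.12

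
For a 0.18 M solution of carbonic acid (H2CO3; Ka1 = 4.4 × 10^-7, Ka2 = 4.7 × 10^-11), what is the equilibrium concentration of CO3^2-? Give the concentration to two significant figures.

First ionization gives [H+] ≈ [HCO3-] = 2.81 × 10^-4 M.
Second step: Ka2 = [H+][CO3^2-]/[HCO3-] ≈ [CO3^2-] (since [H+] ≈ [HCO3-]).
So [CO3^2-] ≈ Ka2.

4.7 × 10^-11 M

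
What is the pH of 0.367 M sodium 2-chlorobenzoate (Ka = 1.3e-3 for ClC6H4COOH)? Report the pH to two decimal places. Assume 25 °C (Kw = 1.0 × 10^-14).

ClC6H4COO- is the conjugate base of the weak acid ClC6H4COOH.
Kb = Kw/Ka = 1.0×10^-14 / 1.3 × 10^-3 = 7.69 × 10^-12
Kb = [OH-]²/(0.367 − [OH-]) = 7.69 × 10^-12
Neglecting [OH-] in the denominator: [OH-] = √(7.69 × 10^-12 × 0.367) = 1.68 × 10^-6 M
Check: 0.00046% ionized — well under 5%, approximation valid.
pOH = 5.77, so pH = 14.00 − pOH = 8.23

pH = 8.23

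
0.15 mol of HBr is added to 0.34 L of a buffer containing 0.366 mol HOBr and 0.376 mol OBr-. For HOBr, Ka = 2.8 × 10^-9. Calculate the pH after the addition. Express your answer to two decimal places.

Added H+ converts OBr- to HOBr: HOBr → 0.516 mol, OBr- → 0.226 mol.
pKa = −log(2.8 × 10^-9) = 8.553
pH = pKa + log(n_OBr-/n_HOBr) = 8.553 + log(0.226/0.516) = 8.553 + (-0.359)

pH = 8.19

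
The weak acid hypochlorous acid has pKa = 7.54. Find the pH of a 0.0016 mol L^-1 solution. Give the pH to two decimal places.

HOCl ⇌ OCl- + H+
Ka = 10^(−7.54) = 2.88 × 10^-8
From the ICE table, Ka = x²/(0.0016 − x) = 2.88 × 10^-8.
Neglecting x in the denominator: x = √(2.88 × 10^-8 × 0.0016) = 6.79 × 10^-6 M
Check: 0.42% ionized — well under 5%, approximation valid.
pH = −log[H+] = −log(6.79 × 10^-6) = 5.17

pH = 5.17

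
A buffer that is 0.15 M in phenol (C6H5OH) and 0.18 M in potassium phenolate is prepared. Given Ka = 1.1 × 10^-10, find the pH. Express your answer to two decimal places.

pKa = −log(1.1 × 10^-10) = 9.959
Using pH = pKa + log([base]/[acid]) with [base]/[acid] = 0.18/0.15:
pH = 9.959 + (+0.079) = 10.04

pH = 10.04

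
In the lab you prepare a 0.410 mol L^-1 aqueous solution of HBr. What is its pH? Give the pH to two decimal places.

pH = 0.39

HBr is a strong acid and dissociates completely, so [H+] = 0.410 M.
pH = -log(0.41) = 0.39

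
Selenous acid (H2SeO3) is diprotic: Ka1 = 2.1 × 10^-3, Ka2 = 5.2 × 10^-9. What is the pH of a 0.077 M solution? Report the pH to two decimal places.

pH = 1.93

Since Ka1 ≫ Ka2, the first ionization dominates [H+].
Ka1 = x²/(0.077 − x) = 2.1 × 10^-3
Solving the quadratic: x = (−Ka1 + √(Ka1² + 4·Ka1·C₀))/2 = 1.17 × 10^-2 M
pH = −log(1.17 × 10^-2) = 1.93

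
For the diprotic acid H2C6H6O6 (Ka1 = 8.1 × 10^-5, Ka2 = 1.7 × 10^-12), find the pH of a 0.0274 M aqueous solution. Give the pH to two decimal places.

pH = 2.84

Since Ka1 ≫ Ka2, the first ionization dominates [H+].
Ka1 = x²/(0.0274 − x) = 8.1 × 10^-5
Solving the quadratic: x = (−Ka1 + √(Ka1² + 4·Ka1·C₀))/2 = 1.45 × 10^-3 M
pH = −log(1.45 × 10^-3) = 2.84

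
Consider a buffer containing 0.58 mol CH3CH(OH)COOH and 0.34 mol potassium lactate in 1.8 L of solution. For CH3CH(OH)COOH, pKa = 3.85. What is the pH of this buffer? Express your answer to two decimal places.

pH = 3.62

pH = pKa + log([A⁻]/[HA]) = 3.85 + log(0.34/0.58)
pH = 3.85 + (-0.232) = 3.62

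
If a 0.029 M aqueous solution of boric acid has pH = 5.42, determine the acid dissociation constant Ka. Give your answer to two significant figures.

[H+] = 10^(-5.42) = 3.80 × 10^-6 M
At equilibrium [HA] = 0.029 − 3.80 × 10^-6 = 2.90 × 10^-2 M
Ka = [H+][A-]/[HA] = (3.80 × 10^-6)² / 2.90 × 10^-2 = 5.0 × 10^-10

Ka = 5.0 × 10^-10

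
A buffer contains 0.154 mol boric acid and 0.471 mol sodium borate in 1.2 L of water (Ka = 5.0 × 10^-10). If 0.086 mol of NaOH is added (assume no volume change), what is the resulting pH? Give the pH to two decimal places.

After neutralization: n(B(OH)3) = 0.068 mol, n(B(OH)4-) = 0.557 mol.
pKa = −log(5.0 × 10^-10) = 9.301
pH = pKa + log([A⁻]/[HA]) = 9.301 + log(0.557/0.068) = 9.301 +0.913

pH = 10.21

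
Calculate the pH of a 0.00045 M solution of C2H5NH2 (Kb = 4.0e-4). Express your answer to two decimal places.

C2H5NH2 + H2O ⇌ C2H5NH3+ + OH-
Let x = [OH-] at equilibrium. Kb = x²/(0.00045 − x).
x is not negligible relative to C₀; solve x² + 0.0004·x − 1.8e-07 = 0.
x = [−0.0004 + √(0.0004² + 7.2e-07)]/2 = 2.69 × 10^-4 M
pOH = −log(2.69 × 10^-4) = 3.57; pH = 14.00 − 3.57 = 10.43

pH = 10.43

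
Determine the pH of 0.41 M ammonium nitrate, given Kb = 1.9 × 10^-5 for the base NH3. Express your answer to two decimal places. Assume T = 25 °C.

pH = 4.83

NH4+ is the conjugate acid of the weak base NH3.
Ka = Kw/Kb = 1.0×10^-14 / 1.9 × 10^-5 = 5.26 × 10^-10
From the ICE table, Ka = [H+]²/(0.41 − [H+]) = 5.26 × 10^-10.
Since Ka ≪ C₀, [H+] ≈ √(Ka·C₀) = 1.47 × 10^-5 M.
([H+]/C₀ = 0.0036% < 5%, so the approximation holds.)
pH = −log(1.47 × 10^-5) = 4.83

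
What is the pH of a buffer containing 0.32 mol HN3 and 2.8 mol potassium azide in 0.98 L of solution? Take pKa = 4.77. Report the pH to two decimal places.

pH = 5.71

pH = pKa + log([A⁻]/[HA]) = 4.77 + log(2.8/0.32)
pH = 4.77 + (+0.942) = 5.71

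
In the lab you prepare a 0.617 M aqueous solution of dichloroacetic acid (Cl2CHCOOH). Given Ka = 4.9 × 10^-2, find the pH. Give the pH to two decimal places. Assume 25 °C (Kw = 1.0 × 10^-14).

Cl2CHCOOH ⇌ Cl2CHCOO- + H+
From the ICE table, Ka = [H+]²/(0.617 − [H+]) = 4.9 × 10^-2.
The 5% rule fails; solving [H+]² + Ka·[H+] − Ka·C₀ = 0 exactly:
[H+] = [−0.049 + √(0.049² + 0.121)]/2 = 1.51 × 10^-1 M
pH = −log(1.51 × 10^-1) = 0.82

pH = 0.82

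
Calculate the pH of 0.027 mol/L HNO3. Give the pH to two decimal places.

pH = 1.57

HNO3 is a strong acid and dissociates completely, so [H+] = 0.027 M.
pH = -log(0.027) = 1.57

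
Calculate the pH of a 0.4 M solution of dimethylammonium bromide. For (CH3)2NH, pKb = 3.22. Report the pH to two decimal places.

(CH3)2NH2+ is the conjugate acid of the weak base (CH3)2NH.
Kb = 10^(−3.22) = 6.03 × 10^-4
Ka = Kw/Kb = 1.0×10^-14 / 6.03 × 10^-4 = 1.66 × 10^-11
Ka = x²/(0.4 − x) = 1.66 × 10^-11
Neglecting x in the denominator: x = √(1.66 × 10^-11 × 0.4) = 2.58 × 10^-6 M
Check: 0.00064% ionized — well under 5%, approximation valid.
pH = −log[H+] = −log(2.58 × 10^-6) = 5.59

pH = 5.59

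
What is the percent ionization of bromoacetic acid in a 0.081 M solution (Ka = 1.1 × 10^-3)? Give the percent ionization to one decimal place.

BrCH2COOH ⇌ BrCH2COO- + H+; let x = [H+] at equilibrium.
Ka = x²/(C₀ − x); solving the quadratic gives x = 8.91 × 10^-3 M.
% ionization = x/C₀ × 100% = 8.91 × 10^-3/0.081 × 100% = 11.0%

11.0%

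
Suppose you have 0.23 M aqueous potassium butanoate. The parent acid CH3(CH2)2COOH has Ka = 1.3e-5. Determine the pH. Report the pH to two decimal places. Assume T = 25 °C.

pH = 9.12

CH3(CH2)2COO- is the conjugate base of the weak acid CH3(CH2)2COOH.
Kb = Kw/Ka = 1.0×10^-14 / 1.3 × 10^-5 = 7.69 × 10^-10
Kb = x²/(0.23 − x) = 7.69 × 10^-10
Assume x ≪ 0.23: x ≈ √(7.69 × 10^-10 × 0.23) = 1.33 × 10^-5 M
(x/C₀ = 0.0058% < 5%, so the approximation holds.)
pOH = 4.88, so pH = 14.00 − pOH = 9.12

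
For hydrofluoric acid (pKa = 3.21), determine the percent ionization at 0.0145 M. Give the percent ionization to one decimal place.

HF ⇌ F- + H+; let x = [H+] at equilibrium.
Ka = 10^(−3.21) = 6.17 × 10^-4
Solve x² + 0.000617x − 8.95e-06 = 0 → x = 2.70 × 10^-3 M
Fraction ionized = 2.70 × 10^-3 / 0.0145 = 0.1862 → 18.6%

18.6%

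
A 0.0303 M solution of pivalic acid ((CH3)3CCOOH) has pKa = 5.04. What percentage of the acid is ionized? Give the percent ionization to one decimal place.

1.7%

(CH3)3CCOOH ⇌ (CH3)3CCOO- + H+; let x = [H+] at equilibrium.
Ka = 10^(−5.04) = 9.12 × 10^-6
x ≈ √(Ka·C₀) = √(9.12 × 10^-6 × 0.0303) = 5.26 × 10^-4 M
% ionization = x/C₀ × 100% = 5.26 × 10^-4/0.0303 × 100% = 1.7%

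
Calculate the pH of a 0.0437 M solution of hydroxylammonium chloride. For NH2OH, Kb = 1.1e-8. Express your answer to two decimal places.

NH3OH+ is the conjugate acid of the weak base NH2OH.
Ka = Kw/Kb = 1.0×10^-14 / 1.1 × 10^-8 = 9.09 × 10^-7
From the ICE table, Ka = x²/(0.0437 − x) = 9.09 × 10^-7.
Assume x ≪ 0.0437: x ≈ √(9.09 × 10^-7 × 0.0437) = 1.99 × 10^-4 M
Check: 0.46% ionized — well under 5%, approximation valid.
pH = −log[H+] = −log(1.99 × 10^-4) = 3.70

pH = 3.70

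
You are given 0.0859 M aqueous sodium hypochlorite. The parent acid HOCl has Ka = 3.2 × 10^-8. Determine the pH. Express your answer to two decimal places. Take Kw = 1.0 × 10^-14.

OCl- is the conjugate base of the weak acid HOCl.
Kb = Kw/Ka = 1.0×10^-14 / 3.2 × 10^-8 = 3.12 × 10^-7
Kb = [OH-]²/(0.0859 − [OH-]) = 3.12 × 10^-7
Neglecting [OH-] in the denominator: [OH-] = √(3.12 × 10^-7 × 0.0859) = 1.64 × 10^-4 M
pOH = 3.79, so pH = 14.00 − pOH = 10.21

pH = 10.21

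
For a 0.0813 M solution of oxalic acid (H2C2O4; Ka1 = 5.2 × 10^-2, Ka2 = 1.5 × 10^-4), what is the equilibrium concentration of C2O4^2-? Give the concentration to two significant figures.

1.5 × 10^-4 M

First ionization gives [H+] ≈ [HC2O4-] = 4.40 × 10^-2 M.
Second step: Ka2 = [H+][C2O4^2-]/[HC2O4-] ≈ [C2O4^2-] (since [H+] ≈ [HC2O4-]).
So [C2O4^2-] ≈ Ka2.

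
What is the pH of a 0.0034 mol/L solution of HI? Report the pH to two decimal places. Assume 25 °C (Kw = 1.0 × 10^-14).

HI is a strong acid and dissociates completely, so [H+] = 0.0034 M.
pH = -log(0.0034) = 2.47

pH = 2.47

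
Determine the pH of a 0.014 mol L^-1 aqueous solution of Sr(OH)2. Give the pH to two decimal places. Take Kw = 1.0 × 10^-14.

pH = 12.45

Sr(OH)2 is a strong base (each formula unit releases 2 OH-); [OH-] = 0.028 M.
pOH = -log(0.028) = 1.55
pH = 14.00 - 1.55 = 12.45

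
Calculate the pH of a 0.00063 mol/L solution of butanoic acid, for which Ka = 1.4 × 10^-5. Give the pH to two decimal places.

pH = 4.06

CH3(CH2)2COOH ⇌ CH3(CH2)2COO- + H+
From the ICE table, Ka = [H+]²/(0.00063 − [H+]) = 1.4 × 10^-5.
Here C₀/Ka ≈ 45, so the small-[H+] approximation fails. Use the quadratic:
[H+] = [−1.4e-05 + √(1.4e-05² + 3.53e-08)]/2 = 8.72 × 10^-5 M
pH = −log(8.72 × 10^-5) = 4.06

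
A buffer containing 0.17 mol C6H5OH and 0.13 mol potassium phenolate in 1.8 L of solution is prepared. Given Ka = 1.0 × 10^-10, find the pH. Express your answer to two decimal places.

pKa = −log(1.0 × 10^-10) = 10.000
Using pH = pKa + log([base]/[acid]) with [base]/[acid] = 0.13/0.17:
pH = 10.000 + (-0.117) = 9.88

pH = 9.88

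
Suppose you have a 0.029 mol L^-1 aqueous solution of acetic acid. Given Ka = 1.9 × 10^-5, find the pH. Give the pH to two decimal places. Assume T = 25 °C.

CH3COOH ⇌ CH3COO- + H+
Ka = [H+]²/(0.029 − [H+]) = 1.9 × 10^-5
Since Ka ≪ C₀, [H+] ≈ √(Ka·C₀) = 7.42 × 10^-4 M.
Check: 2.6% ionized — well under 5%, approximation valid.
pH = −log[H+] = −log(7.42 × 10^-4) = 3.13

pH = 3.13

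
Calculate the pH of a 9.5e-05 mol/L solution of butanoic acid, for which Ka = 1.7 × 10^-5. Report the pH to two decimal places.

CH3(CH2)2COOH ⇌ CH3(CH2)2COO- + H+
Ka = [H+]²/(9.5e-05 − [H+]) = 1.7 × 10^-5
The 5% rule fails; solving [H+]² + Ka·[H+] − Ka·C₀ = 0 exactly:
[H+] = (−Ka + √(Ka² + 4·Ka·C₀))/2 = 3.26 × 10^-5 M
pH = −log[H+] = −log(3.26 × 10^-5) = 4.49

pH = 4.49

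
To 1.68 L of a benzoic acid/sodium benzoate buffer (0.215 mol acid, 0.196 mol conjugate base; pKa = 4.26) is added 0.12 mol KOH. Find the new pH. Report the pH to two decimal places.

pH = 4.78

After neutralization: n(C6H5COOH) = 0.095 mol, n(C6H5COO-) = 0.316 mol.
Henderson–Hasselbalch with mole ratio 0.316/0.095: pH = 4.26 + (+0.522)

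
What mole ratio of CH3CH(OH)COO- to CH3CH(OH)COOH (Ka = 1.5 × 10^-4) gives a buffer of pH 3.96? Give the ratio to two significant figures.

ratio = 1.4

pKa = -log(1.5 × 10^-4) = 3.824
pH = pKa + log(r) ⇒ log(r) = 3.96 − 3.824 = +0.136
r = [CH3CH(OH)COO-]/[CH3CH(OH)COOH] = 10^(+0.136) = 1.37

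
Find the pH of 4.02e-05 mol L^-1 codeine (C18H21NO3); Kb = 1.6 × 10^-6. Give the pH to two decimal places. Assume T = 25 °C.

pH = 8.86

C18H21NO3 + H2O ⇌ C18H22NO3+ + OH-
Kb = [OH-]²/(4.02e-05 − [OH-]) = 1.6 × 10^-6
Here C₀/Kb ≈ 25.1, so the small-[OH-] approximation fails. Use the quadratic:
[OH-] = (−Kb + √(Kb² + 4·Kb·C₀))/2 = 7.26 × 10^-6 M
pOH = 5.14, so pH = 14.00 − pOH = 8.86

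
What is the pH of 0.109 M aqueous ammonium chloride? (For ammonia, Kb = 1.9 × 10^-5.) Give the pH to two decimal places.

pH = 5.12

NH4+ is the conjugate acid of the weak base NH3.
Ka = Kw/Kb = 1.0×10^-14 / 1.9 × 10^-5 = 5.26 × 10^-10
From the ICE table, Ka = x²/(0.109 − x) = 5.26 × 10^-10.
Since Ka ≪ C₀, x ≈ √(Ka·C₀) = 7.57 × 10^-6 M.
pH = −log(7.57 × 10^-6) = 5.12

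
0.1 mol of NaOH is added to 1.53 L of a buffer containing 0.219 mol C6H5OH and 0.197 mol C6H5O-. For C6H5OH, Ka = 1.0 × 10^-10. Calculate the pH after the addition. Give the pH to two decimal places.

pH = 10.40

OH- converts C6H5OH to C6H5O-: C6H5OH → 0.119 mol, C6H5O- → 0.297 mol.
pKa = −log(1.0 × 10^-10) = 10.000
pH = pKa + log(n_C6H5O-/n_C6H5OH) = 10.000 + log(0.297/0.119) = 10.000 + (+0.397)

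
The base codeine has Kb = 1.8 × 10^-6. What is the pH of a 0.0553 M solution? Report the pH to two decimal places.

C18H21NO3 + H2O ⇌ C18H22NO3+ + OH-
From the ICE table, Kb = x²/(0.0553 − x) = 1.8 × 10^-6.
Neglecting x in the denominator: x = √(1.8 × 10^-6 × 0.0553) = 3.15 × 10^-4 M
Check: 0.57% ionized — well under 5%, approximation valid.
pOH = −log(3.15 × 10^-4) = 3.50; pH = 14.00 − 3.50 = 10.50

pH = 10.50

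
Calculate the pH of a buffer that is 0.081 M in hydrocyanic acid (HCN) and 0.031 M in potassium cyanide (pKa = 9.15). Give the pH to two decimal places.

pH = pKa + log([A⁻]/[HA]) = 9.15 + log(0.031/0.081)
pH = 9.15 + (-0.417) = 8.73

pH = 8.73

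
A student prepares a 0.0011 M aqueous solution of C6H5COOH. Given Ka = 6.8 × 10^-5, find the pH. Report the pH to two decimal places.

pH = 3.62

C6H5COOH ⇌ C6H5COO- + H+
From the ICE table, Ka = [H+]²/(0.0011 − [H+]) = 6.8 × 10^-5.
Here C₀/Ka ≈ 16.2, so the small-[H+] approximation fails. Use the quadratic:
[H+] = (−Ka + √(Ka² + 4·Ka·C₀))/2 = 2.42 × 10^-4 M
pH = −log(2.42 × 10^-4) = 3.62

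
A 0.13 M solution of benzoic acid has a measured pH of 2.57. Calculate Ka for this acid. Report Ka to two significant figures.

[H+] = 10^(-2.57) = 2.69 × 10^-3 M
At equilibrium [HA] = 0.13 − 2.69 × 10^-3 = 1.27 × 10^-1 M
Ka = [H+][A-]/[HA] = (2.69 × 10^-3)² / 1.27 × 10^-1 = 5.7 × 10^-5

Ka = 5.7 × 10^-5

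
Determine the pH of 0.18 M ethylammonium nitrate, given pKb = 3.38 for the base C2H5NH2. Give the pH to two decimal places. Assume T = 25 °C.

C2H5NH3+ is the conjugate acid of the weak base C2H5NH2.
Kb = 10^(−3.38) = 4.17 × 10^-4
Ka = Kw/Kb = 1.0×10^-14 / 4.17 × 10^-4 = 2.40 × 10^-11
Let x = [H+] at equilibrium. Ka = x²/(0.18 − x).
Since Ka ≪ C₀, x ≈ √(Ka·C₀) = 2.08 × 10^-6 M.
Check: 0.0012% ionized — well under 5%, approximation valid.
pH = −log[H+] = −log(2.08 × 10^-6) = 5.68

pH = 5.68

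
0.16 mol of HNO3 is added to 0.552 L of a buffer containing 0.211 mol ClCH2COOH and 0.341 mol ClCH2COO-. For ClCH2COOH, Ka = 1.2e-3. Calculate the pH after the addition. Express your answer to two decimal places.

Added H+ converts ClCH2COO- to ClCH2COOH: ClCH2COOH → 0.371 mol, ClCH2COO- → 0.181 mol.
pKa = −log(1.2 × 10^-3) = 2.921
Henderson–Hasselbalch with mole ratio 0.181/0.371: pH = 2.921 + (-0.312)

pH = 2.61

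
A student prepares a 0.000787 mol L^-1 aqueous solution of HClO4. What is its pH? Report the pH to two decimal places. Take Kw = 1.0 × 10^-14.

HClO4 is a strong acid and dissociates completely, so [H+] = 0.000787 M.
pH = -log(0.000787) = 3.10

pH = 3.10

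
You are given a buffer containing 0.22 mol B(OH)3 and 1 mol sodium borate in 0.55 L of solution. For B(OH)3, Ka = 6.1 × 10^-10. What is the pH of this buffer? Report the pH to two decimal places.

pKa = −log(6.1 × 10^-10) = 9.215
Using pH = pKa + log([base]/[acid]) with [base]/[acid] = 1/0.22:
pH = 9.215 + (+0.658) = 9.87

pH = 9.87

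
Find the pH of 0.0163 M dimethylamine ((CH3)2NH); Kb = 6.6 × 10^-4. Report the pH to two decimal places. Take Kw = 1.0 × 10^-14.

(CH3)2NH + H2O ⇌ (CH3)2NH2+ + OH-
Let x = [OH-] at equilibrium. Kb = x²/(0.0163 − x).
The 5% rule fails; solving x² + Kb·x − Kb·C₀ = 0 exactly:
x = (−Kb + √(Kb² + 4·Kb·C₀))/2 = 2.97 × 10^-3 M
pOH = 2.53, so pH = 14.00 − pOH = 11.47

pH = 11.47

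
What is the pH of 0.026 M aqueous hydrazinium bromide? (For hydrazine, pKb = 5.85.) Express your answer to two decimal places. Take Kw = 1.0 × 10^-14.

N2H5+ is the conjugate acid of the weak base N2H4.
Kb = 10^(−5.85) = 1.41 × 10^-6
Ka = Kw/Kb = 1.0×10^-14 / 1.41 × 10^-6 = 7.09 × 10^-9
Ka = [H+]²/(0.026 − [H+]) = 7.09 × 10^-9
Neglecting [H+] in the denominator: [H+] = √(7.09 × 10^-9 × 0.026) = 1.36 × 10^-5 M
Check: 0.052% ionized — well under 5%, approximation valid.
pH = −log(1.36 × 10^-5) = 4.87

pH = 4.87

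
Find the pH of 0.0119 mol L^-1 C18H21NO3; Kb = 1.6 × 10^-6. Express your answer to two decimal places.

pH = 10.14

C18H21NO3 + H2O ⇌ C18H22NO3+ + OH-
From the ICE table, Kb = [OH-]²/(0.0119 − [OH-]) = 1.6 × 10^-6.
Since Kb ≪ C₀, [OH-] ≈ √(Kb·C₀) = 1.38 × 10^-4 M.
([OH-]/C₀ = 1.2% < 5%, so the approximation holds.)
pOH = −log(1.38 × 10^-4) = 3.86; pH = 14.00 − 3.86 = 10.14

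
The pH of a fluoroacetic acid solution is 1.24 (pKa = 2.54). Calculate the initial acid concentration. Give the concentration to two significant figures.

[H+] = 10^(-1.24) = 5.75 × 10^-2 M = x
Ka = 10^(−2.54) = 2.88 × 10^-3
Ka = x²/(C₀ − x) ⇒ C₀ = x + x²/Ka
C₀ = 5.75 × 10^-2 + (5.75 × 10^-2)²/(2.88 × 10^-3) = 1.21 M

C₀ = 1.2 M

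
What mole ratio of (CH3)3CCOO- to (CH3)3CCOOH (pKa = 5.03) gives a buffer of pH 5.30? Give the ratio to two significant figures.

ratio = 1.9

pH = pKa + log(r) ⇒ log(r) = 5.30 − 5.03 = +0.27
r = [(CH3)3CCOO-]/[(CH3)3CCOOH] = 10^(+0.27) = 1.86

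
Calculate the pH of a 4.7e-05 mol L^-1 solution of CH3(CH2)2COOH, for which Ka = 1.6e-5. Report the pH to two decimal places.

CH3(CH2)2COOH ⇌ CH3(CH2)2COO- + H+
From the ICE table, Ka = [H+]²/(4.7e-05 − [H+]) = 1.6 × 10^-5.
[H+] is not negligible relative to C₀; solve [H+]² + 1.6e-05·[H+] − 7.52e-10 = 0.
[H+] = (−Ka + √(Ka² + 4·Ka·C₀))/2 = 2.06 × 10^-5 M
pH = −log[H+] = −log(2.06 × 10^-5) = 4.69

pH = 4.69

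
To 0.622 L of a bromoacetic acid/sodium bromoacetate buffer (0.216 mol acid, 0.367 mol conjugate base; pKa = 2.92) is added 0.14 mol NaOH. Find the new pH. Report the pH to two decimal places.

pH = 3.74

OH- converts BrCH2COOH to BrCH2COO-: BrCH2COOH → 0.076 mol, BrCH2COO- → 0.507 mol.
pH = pKa + log(n_BrCH2COO-/n_BrCH2COOH) = 2.92 + log(0.507/0.076) = 2.92 + (+0.824)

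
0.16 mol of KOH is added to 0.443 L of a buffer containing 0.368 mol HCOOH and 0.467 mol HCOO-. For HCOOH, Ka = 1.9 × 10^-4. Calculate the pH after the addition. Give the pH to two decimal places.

After neutralization: n(HCOOH) = 0.208 mol, n(HCOO-) = 0.627 mol.
pKa = −log(1.9 × 10^-4) = 3.721
Henderson–Hasselbalch with mole ratio 0.627/0.208: pH = 3.721 + (+0.479)

pH = 4.20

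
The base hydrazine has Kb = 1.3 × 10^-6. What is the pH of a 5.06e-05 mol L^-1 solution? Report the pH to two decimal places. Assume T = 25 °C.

pH = 8.87

N2H4 + H2O ⇌ N2H5+ + OH-
Kb = x²/(5.06e-05 − x) = 1.3 × 10^-6
The 5% rule fails; solving x² + Kb·x − Kb·C₀ = 0 exactly:
x = [−1.3e-06 + √(1.3e-06² + 2.63e-10)]/2 = 7.49 × 10^-6 M
pOH = −log(7.49 × 10^-6) = 5.13; pH = 14.00 − 5.13 = 8.87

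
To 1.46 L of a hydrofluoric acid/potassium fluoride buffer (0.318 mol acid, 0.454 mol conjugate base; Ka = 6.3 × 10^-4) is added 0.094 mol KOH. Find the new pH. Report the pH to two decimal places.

OH- converts HF to F-: HF → 0.224 mol, F- → 0.548 mol.
pKa = −log(6.3 × 10^-4) = 3.201
pH = pKa + log([A⁻]/[HA]) = 3.201 + log(0.548/0.224) = 3.201 +0.389

pH = 3.59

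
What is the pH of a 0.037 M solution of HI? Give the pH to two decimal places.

HI is a strong acid and dissociates completely, so [H+] = 0.037 M.
pH = -log(0.037) = 1.43

pH = 1.43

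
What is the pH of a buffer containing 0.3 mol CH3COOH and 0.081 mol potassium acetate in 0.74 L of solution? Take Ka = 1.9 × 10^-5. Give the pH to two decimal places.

pKa = −log(1.9 × 10^-5) = 4.721
Henderson–Hasselbalch: pH = pKa + log([CH3COO-]/[CH3COOH]) = 4.721 + log(0.081/0.3)
pH = 4.721 + (-0.569) = 4.15

pH = 4.15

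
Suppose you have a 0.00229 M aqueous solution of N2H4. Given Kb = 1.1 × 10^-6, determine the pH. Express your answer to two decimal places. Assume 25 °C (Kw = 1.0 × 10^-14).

pH = 9.70

N2H4 + H2O ⇌ N2H5+ + OH-
Kb = [OH-]²/(0.00229 − [OH-]) = 1.1 × 10^-6
Assume [OH-] ≪ 0.00229: [OH-] ≈ √(1.1 × 10^-6 × 0.00229) = 5.02 × 10^-5 M
Check: 2.2% ionized — well under 5%, approximation valid.
pOH = 4.30, so pH = 14.00 − pOH = 9.70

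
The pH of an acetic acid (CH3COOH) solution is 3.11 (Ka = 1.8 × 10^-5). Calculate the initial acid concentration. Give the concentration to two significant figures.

[H+] = 10^(-3.11) = 7.76 × 10^-4 M = x
Ka = x²/(C₀ − x) ⇒ C₀ = x + x²/Ka
C₀ = 7.76 × 10^-4 + (7.76 × 10^-4)²/(1.8 × 10^-5) = 3.42 × 10^-2 M

C₀ = 3.4 × 10^-2 M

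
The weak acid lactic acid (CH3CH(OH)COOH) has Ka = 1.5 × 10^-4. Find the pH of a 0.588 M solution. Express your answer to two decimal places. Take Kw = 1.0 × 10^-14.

CH3CH(OH)COOH ⇌ CH3CH(OH)COO- + H+
From the ICE table, Ka = [H+]²/(0.588 − [H+]) = 1.5 × 10^-4.
Assume [H+] ≪ 0.588: [H+] ≈ √(1.5 × 10^-4 × 0.588) = 9.39 × 10^-3 M
Check: 1.6% ionized — well under 5%, approximation valid.
pH = −log(9.39 × 10^-3) = 2.03

pH = 2.03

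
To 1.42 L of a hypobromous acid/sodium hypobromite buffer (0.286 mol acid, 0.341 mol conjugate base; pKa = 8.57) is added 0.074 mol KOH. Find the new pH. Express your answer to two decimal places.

pH = 8.86

After neutralization: n(HOBr) = 0.212 mol, n(OBr-) = 0.415 mol.
pH = pKa + log([A⁻]/[HA]) = 8.57 + log(0.415/0.212) = 8.57 +0.292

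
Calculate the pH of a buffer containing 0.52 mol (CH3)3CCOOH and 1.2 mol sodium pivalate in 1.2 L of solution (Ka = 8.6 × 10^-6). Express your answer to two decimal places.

pH = 5.43

pKa = −log(8.6 × 10^-6) = 5.066
Henderson–Hasselbalch: pH = pKa + log([(CH3)3CCOO-]/[(CH3)3CCOOH]) = 5.066 + log(1.2/0.52)
pH = 5.066 + (+0.363) = 5.43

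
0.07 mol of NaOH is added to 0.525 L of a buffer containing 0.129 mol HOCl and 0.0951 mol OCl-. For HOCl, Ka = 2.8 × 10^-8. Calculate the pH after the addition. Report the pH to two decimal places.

After neutralization: n(HOCl) = 0.059 mol, n(OCl-) = 0.165 mol.
pKa = −log(2.8 × 10^-8) = 7.553
pH = pKa + log([A⁻]/[HA]) = 7.553 + log(0.165/0.059) = 7.553 +0.447

pH = 8.00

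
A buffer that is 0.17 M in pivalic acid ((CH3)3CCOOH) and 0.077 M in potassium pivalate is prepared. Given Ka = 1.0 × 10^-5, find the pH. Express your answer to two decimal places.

pKa = −log(1.0 × 10^-5) = 5.000
Henderson–Hasselbalch: pH = pKa + log([(CH3)3CCOO-]/[(CH3)3CCOOH]) = 5.000 + log(0.077/0.17)
pH = 5.000 + (-0.344) = 4.66

pH = 4.66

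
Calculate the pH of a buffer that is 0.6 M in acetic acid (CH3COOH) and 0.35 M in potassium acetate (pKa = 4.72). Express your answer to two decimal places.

Using pH = pKa + log([base]/[acid]) with [base]/[acid] = 0.35/0.6:
pH = 4.72 + (-0.234) = 4.49

pH = 4.49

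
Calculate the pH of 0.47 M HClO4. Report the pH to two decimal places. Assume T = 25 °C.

HClO4 is a strong acid and dissociates completely, so [H+] = 0.47 M.
pH = -log(0.47) = 0.33

pH = 0.33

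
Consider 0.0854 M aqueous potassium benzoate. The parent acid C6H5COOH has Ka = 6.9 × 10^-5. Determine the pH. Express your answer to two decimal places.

pH = 8.55

C6H5COO- is the conjugate base of the weak acid C6H5COOH.
Kb = Kw/Ka = 1.0×10^-14 / 6.9 × 10^-5 = 1.45 × 10^-10
Let x = [OH-] at equilibrium. Kb = x²/(0.0854 − x).
Assume x ≪ 0.0854: x ≈ √(1.45 × 10^-10 × 0.0854) = 3.52 × 10^-6 M
pOH = −log(3.52 × 10^-6) = 5.45; pH = 14.00 − 5.45 = 8.55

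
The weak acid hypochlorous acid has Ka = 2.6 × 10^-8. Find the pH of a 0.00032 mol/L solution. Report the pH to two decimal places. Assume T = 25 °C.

pH = 5.54

HOCl ⇌ OCl- + H+
Ka = [H+]²/(0.00032 − [H+]) = 2.6 × 10^-8
Since Ka ≪ C₀, [H+] ≈ √(Ka·C₀) = 2.88 × 10^-6 M.
Check: 0.9% ionized — well under 5%, approximation valid.
pH = −log(2.88 × 10^-6) = 5.54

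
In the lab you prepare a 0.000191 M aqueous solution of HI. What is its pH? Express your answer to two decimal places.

pH = 3.72

HI is a strong acid and dissociates completely, so [H+] = 0.000191 M.
pH = -log(0.000191) = 3.72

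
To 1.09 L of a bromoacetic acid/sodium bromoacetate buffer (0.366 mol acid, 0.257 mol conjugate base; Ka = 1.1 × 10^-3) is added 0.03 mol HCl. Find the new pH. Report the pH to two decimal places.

After neutralization: n(BrCH2COOH) = 0.396 mol, n(BrCH2COO-) = 0.227 mol.
pKa = −log(1.1 × 10^-3) = 2.959
Henderson–Hasselbalch with mole ratio 0.227/0.396: pH = 2.959 + (-0.242)

pH = 2.72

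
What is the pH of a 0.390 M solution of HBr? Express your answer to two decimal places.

pH = 0.41

HBr is a strong acid and dissociates completely, so [H+] = 0.390 M.
pH = -log(0.39) = 0.41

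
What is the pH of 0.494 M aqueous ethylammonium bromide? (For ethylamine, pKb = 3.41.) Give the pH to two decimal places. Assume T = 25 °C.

C2H5NH3+ is the conjugate acid of the weak base C2H5NH2.
Kb = 10^(−3.41) = 3.89 × 10^-4
Ka = Kw/Kb = 1.0×10^-14 / 3.89 × 10^-4 = 2.57 × 10^-11
Ka = [H+]²/(0.494 − [H+]) = 2.57 × 10^-11
Assume [H+] ≪ 0.494: [H+] ≈ √(2.57 × 10^-11 × 0.494) = 3.56 × 10^-6 M
pH = −log[H+] = −log(3.56 × 10^-6) = 5.45

pH = 5.45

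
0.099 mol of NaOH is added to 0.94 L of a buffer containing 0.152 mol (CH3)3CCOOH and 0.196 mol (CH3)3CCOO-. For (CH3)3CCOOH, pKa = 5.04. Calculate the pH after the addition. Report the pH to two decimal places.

pH = 5.79

OH- converts (CH3)3CCOOH to (CH3)3CCOO-: (CH3)3CCOOH → 0.053 mol, (CH3)3CCOO- → 0.295 mol.
pH = pKa + log(n_(CH3)3CCOO-/n_(CH3)3CCOOH) = 5.04 + log(0.295/0.053) = 5.04 + (+0.746)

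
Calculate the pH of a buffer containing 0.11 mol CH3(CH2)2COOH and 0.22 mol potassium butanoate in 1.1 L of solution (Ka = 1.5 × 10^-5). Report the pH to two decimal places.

pH = 5.12

pKa = −log(1.5 × 10^-5) = 4.824
pH = pKa + log([A⁻]/[HA]) = 4.824 + log(0.22/0.11)
pH = 4.824 + (+0.301) = 5.12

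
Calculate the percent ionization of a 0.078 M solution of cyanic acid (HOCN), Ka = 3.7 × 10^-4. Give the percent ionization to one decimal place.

HOCN ⇌ OCN- + H+; let x = [H+] at equilibrium.
Ka = x²/(C₀ − x); solving the quadratic gives x = 5.19 × 10^-3 M.
% ionization = x/C₀ × 100% = 5.19 × 10^-3/0.078 × 100% = 6.7%

6.7%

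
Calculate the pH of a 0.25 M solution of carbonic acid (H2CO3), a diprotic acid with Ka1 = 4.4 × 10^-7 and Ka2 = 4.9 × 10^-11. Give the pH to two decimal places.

Since Ka1 ≫ Ka2, the first ionization dominates [H+].
Ka1 = x²/(0.25 − x) = 4.4 × 10^-7
x ≈ √(4.4 × 10^-7 × 0.25) = 3.32 × 10^-4 M
pH = −log(3.32 × 10^-4) = 3.48

pH = 3.48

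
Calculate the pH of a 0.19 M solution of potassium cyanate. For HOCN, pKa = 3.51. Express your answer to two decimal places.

pH = 8.39

OCN- is the conjugate base of the weak acid HOCN.
Ka = 10^(−3.51) = 3.09 × 10^-4
Kb = Kw/Ka = 1.0×10^-14 / 3.09 × 10^-4 = 3.24 × 10^-11
From the ICE table, Kb = [OH-]²/(0.19 − [OH-]) = 3.24 × 10^-11.
Since Kb ≪ C₀, [OH-] ≈ √(Kb·C₀) = 2.48 × 10^-6 M.
pOH = 5.61, so pH = 14.00 − pOH = 8.39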